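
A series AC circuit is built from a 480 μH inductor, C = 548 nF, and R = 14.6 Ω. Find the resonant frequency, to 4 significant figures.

9.813 kHz

ω₀ = 1/√(LC) = 1/√(0.00048 × 5.48e-07) = 61660 rad/s
f₀ = ω₀/(2π) = 9.813 kHz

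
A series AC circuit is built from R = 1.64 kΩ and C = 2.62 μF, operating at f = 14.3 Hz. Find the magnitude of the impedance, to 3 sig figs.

4550 Ω

ω = 2πf = 89.85 rad/s
X_C = 1/(ωC) = 4250 Ω
Z = 1640 − j4250 Ω
|Z| = √(1640² + 4250²) = 4550 Ω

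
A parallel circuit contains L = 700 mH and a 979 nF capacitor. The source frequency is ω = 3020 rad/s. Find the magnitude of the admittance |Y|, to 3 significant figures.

X_L = ωL = 2110 Ω
X_C = 1/(ωC) = 338 Ω
Parallel: admittances add. Y = 1/(jωL) + jωC
Y = (0 + j0.00248) S
|Y| = 0.00248 S → |Z| = 1/|Y| = 403 Ω, ∠Z = −∠Y = -90.0°

2.48 mS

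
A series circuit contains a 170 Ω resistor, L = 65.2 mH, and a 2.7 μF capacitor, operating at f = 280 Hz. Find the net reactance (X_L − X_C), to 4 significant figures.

-95.82 Ω

ω = 2πf = 1759 rad/s
X_L = ωL = 114.7 Ω
X_C = 1/(ωC) = 210.5 Ω
X = 114.7 − 210.5 = -95.82 Ω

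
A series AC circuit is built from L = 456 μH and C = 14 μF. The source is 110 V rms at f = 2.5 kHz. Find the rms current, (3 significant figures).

ω = 2πf = 15710 rad/s
X_L = ωL = 7.16 Ω
X_C = 1/(ωC) = 4.55 Ω
Net reactance X = X_L − X_C = 2.62 Ω
Z = j2.62 Ω
|Z| = √(0² + 2.62²) = 2.62 Ω
I = V/|Z| = 110/2.62 = 42.1 A

42.1 A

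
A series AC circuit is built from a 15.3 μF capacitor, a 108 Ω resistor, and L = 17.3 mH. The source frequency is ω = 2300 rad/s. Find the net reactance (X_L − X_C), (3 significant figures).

11.4 Ω

X_L = ωL = 39.8 Ω
X_C = 1/(ωC) = 28.4 Ω
X = 39.8 − 28.4 = 11.4 Ω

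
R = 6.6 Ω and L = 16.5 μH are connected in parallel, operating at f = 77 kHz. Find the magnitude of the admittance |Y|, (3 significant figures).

ω = 2πf = 483800 rad/s
X_L = ωL = 7.98 Ω
Parallel: admittances add. Y = 1/R + 1/(jωL)
Y = (0.152 − j0.125) S
|Y| = 0.197 S → |Z| = 1/|Y| = 5.09 Ω, ∠Z = −∠Y = 39.6°

197 mS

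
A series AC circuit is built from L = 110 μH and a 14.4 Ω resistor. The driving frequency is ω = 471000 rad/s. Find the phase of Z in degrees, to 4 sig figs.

X_L = ωL = 51.81 Ω
Z = 14.40 + j51.81 Ω
|Z| = √(14.40² + 51.81²) = 53.77 Ω
∠Z = arctan(51.81/14.40) = 74.47°

74.47°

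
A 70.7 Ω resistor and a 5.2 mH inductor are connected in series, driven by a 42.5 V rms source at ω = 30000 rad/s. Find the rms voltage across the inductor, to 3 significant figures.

X_L = ωL = 156 Ω
Z = 70.7 + j156 Ω
|Z| = √(70.7² + 156²) = 171 Ω
I = V/|Z| = 248 mA
V_L = I·|Z_L| = 0.248 × 156 = 38.7 V

38.7 V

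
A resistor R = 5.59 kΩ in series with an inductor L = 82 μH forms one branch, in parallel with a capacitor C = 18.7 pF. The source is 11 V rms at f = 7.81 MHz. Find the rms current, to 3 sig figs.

9.25 mA

ω = 2πf = 4.907e+07 rad/s
X_L = ωL = 4020 Ω
X_C = 1/(ωC) = 1090 Ω
Branch 1 (R+jX_L): Z₁ = 5590 + j4020 Ω, |Z₁| = 6890 Ω
Branch 2 (−jX_C): Z₂ = −j1090 Ω
Parallel: Z = Z₁Z₂/(Z₁+Z₂), |Z| = 1190 Ω, ∠Z = -81.9°
I = V/|Z| = 11/1190 = 9.25 mA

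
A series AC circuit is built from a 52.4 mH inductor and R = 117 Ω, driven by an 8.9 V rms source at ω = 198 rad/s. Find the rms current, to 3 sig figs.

X_L = ωL = 10.4 Ω
Z = 117 + j10.4 Ω
|Z| = √(117² + 10.4²) = 117 Ω
I = V/|Z| = 8.9/117 = 75.8 mA

75.8 mA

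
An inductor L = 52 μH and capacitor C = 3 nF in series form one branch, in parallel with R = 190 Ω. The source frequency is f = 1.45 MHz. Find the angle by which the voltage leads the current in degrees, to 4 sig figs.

23.49°

ω = 2πf = 9.111e+06 rad/s
X_L = ωL = 473.8 Ω
X_C = 1/(ωC) = 36.59 Ω
Branch 1: Z₁ = R = 190.0 Ω
Branch 2 (series LC): Z₂ = j(X_L − X_C) = j437.2 Ω
Parallel: Z = Z₁Z₂/(Z₁+Z₂), |Z| = 174.3 Ω, ∠Z = 23.49°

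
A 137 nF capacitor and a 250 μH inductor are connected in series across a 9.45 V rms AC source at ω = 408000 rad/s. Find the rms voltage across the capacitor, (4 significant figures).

X_L = ωL = 102.0 Ω
X_C = 1/(ωC) = 17.89 Ω
Net reactance X = X_L − X_C = 84.11 Ω
Z = j84.11 Ω
|Z| = √(0² + 84.11²) = 84.11 Ω
I = V/|Z| = 112.4 mA
V_C = I·|Z_C| = 0.1124 × 17.89 = 2.010 V

2.010 V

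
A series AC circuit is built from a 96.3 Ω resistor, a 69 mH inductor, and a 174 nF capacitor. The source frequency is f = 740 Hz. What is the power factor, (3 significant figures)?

0.105

ω = 2πf = 4650 rad/s
X_L = ωL = 321 Ω
X_C = 1/(ωC) = 1240 Ω
Net reactance X = X_L − X_C = -915 Ω
Z = 96.3 − j915 Ω
|Z| = √(96.3² + 915²) = 920 Ω
∠Z = arctan(-915/96.3) = -84.0°
cos φ = cos(-84.0°) = 0.105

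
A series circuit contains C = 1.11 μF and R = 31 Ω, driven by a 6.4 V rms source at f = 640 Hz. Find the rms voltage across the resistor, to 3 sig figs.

0.877 V

ω = 2πf = 4021 rad/s
X_C = 1/(ωC) = 224 Ω
Z = 31.0 − j224 Ω
|Z| = √(31.0² + 224²) = 226 Ω
I = V/|Z| = 28.3 mA
V_R = I·|Z_R| = 0.0283 × 31.0 = 0.877 V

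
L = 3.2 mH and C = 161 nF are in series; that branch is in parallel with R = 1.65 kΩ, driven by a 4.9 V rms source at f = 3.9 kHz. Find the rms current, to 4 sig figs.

ω = 2πf = 24500 rad/s
X_L = ωL = 78.41 Ω
X_C = 1/(ωC) = 253.5 Ω
Branch 1: Z₁ = R = 1650 Ω
Branch 2 (series LC): Z₂ = j(X_L − X_C) = −j175.1 Ω
Parallel: Z = Z₁Z₂/(Z₁+Z₂), |Z| = 174.1 Ω, ∠Z = -83.94°
I = V/|Z| = 4.9/174.1 = 28.15 mA

28.15 mA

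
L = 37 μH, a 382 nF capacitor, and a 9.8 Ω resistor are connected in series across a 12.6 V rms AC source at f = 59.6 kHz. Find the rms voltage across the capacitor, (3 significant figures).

ω = 2πf = 374500 rad/s
X_L = ωL = 13.9 Ω
X_C = 1/(ωC) = 6.99 Ω
Net reactance X = X_L − X_C = 6.87 Ω
Z = 9.80 + j6.87 Ω
|Z| = √(9.80² + 6.87²) = 12.0 Ω
I = V/|Z| = 1.05 A
V_C = I·|Z_C| = 1.05 × 6.99 = 7.36 V

7.36 V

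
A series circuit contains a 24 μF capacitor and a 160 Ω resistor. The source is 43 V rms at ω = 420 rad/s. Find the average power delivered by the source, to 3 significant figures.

X_C = 1/(ωC) = 99.2 Ω
Z = 160 − j99.2 Ω
|Z| = √(160² + 99.2²) = 188 Ω
∠Z = arctan(-99.2/160) = -31.8°
I = V/|Z| = 228 mA
P = VI cos φ = 43 × 0.228 × cos(-31.8°) = 8.35 W

8.35 W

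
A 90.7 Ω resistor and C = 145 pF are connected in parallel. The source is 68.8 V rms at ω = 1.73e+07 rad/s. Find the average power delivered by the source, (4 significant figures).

52.19 W

X_C = 1/(ωC) = 398.6 Ω
Parallel: admittances add. Y = 1/R + jωC
Y = (0.01103 + j0.002508) S
|Y| = 0.01131 S → |Z| = 1/|Y| = 88.44 Ω, ∠Z = −∠Y = -12.82°
I = V/|Z| = 777.9 mA
P = VI cos φ = 68.8 × 0.7779 × cos(-12.82°) = 52.19 W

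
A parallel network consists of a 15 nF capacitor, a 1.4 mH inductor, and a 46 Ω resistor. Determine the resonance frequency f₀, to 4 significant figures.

ω₀ = 1/√(LC) = 1/√(0.0014 × 1.5e-08) = 218200 rad/s
f₀ = ω₀/(2π) = 34.73 kHz

34.73 kHz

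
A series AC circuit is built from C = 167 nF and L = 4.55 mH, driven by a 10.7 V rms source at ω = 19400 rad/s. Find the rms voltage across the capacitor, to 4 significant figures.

X_L = ωL = 88.27 Ω
X_C = 1/(ωC) = 308.7 Ω
Net reactance X = X_L − X_C = -220.4 Ω
Z = − j220.4 Ω
|Z| = √(0² + 220.4²) = 220.4 Ω
I = V/|Z| = 48.55 mA
V_C = I·|Z_C| = 0.04855 × 308.7 = 14.99 V

14.99 V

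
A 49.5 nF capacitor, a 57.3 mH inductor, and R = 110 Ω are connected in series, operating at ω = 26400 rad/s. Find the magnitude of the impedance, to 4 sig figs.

755.5 Ω

X_L = ωL = 1513 Ω
X_C = 1/(ωC) = 765.2 Ω
Net reactance X = X_L − X_C = 747.5 Ω
Z = 110.0 + j747.5 Ω
|Z| = √(110.0² + 747.5²) = 755.5 Ω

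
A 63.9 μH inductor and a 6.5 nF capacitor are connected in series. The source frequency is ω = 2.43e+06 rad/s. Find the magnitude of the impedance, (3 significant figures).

92.0 Ω

X_L = ωL = 155 Ω
X_C = 1/(ωC) = 63.3 Ω
Net reactance X = X_L − X_C = 92.0 Ω
Z = j92.0 Ω
|Z| = √(0² + 92.0²) = 92.0 Ω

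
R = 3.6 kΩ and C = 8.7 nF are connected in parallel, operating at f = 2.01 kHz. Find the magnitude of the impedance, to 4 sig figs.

ω = 2πf = 12630 rad/s
X_C = 1/(ωC) = 9101 Ω
Parallel: admittances add. Y = 1/R + jωC
Y = (0.0002778 + j0.0001099) S
|Y| = 0.0002987 S → |Z| = 1/|Y| = 3348 Ω, ∠Z = −∠Y = -21.58°

3348 Ω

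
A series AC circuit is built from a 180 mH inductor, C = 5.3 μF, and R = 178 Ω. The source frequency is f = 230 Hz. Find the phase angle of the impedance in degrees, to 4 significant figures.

ω = 2πf = 1445 rad/s
X_L = ωL = 260.1 Ω
X_C = 1/(ωC) = 130.6 Ω
Net reactance X = X_L − X_C = 129.6 Ω
Z = 178.0 + j129.6 Ω
|Z| = √(178.0² + 129.6²) = 220.2 Ω
∠Z = arctan(129.6/178.0) = 36.05°

36.05°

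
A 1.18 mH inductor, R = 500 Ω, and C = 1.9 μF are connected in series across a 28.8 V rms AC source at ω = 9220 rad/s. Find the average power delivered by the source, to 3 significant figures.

X_L = ωL = 10.9 Ω
X_C = 1/(ωC) = 57.1 Ω
Net reactance X = X_L − X_C = -46.2 Ω
Z = 500 − j46.2 Ω
|Z| = √(500² + 46.2²) = 502 Ω
∠Z = arctan(-46.2/500) = -5.28°
I = V/|Z| = 57.4 mA
P = VI cos φ = 28.8 × 0.0574 × cos(-5.28°) = 1.64 W

1.64 W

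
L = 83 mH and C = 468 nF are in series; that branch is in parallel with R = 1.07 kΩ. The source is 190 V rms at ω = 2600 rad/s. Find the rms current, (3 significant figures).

360 mA

X_L = ωL = 216 Ω
X_C = 1/(ωC) = 822 Ω
Branch 1: Z₁ = R = 1070 Ω
Branch 2 (series LC): Z₂ = j(X_L − X_C) = −j606 Ω
Parallel: Z = Z₁Z₂/(Z₁+Z₂), |Z| = 527 Ω, ∠Z = -60.5°
I = V/|Z| = 190/527 = 360 mA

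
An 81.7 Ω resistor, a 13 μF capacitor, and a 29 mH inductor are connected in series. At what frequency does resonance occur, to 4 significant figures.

ω₀ = 1/√(LC) = 1/√(0.029 × 1.3e-05) = 1629 rad/s
f₀ = ω₀/(2π) = 259.2 Hz

259.2 Hz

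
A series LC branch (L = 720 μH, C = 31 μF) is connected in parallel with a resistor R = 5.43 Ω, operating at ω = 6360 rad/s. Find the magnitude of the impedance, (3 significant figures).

X_L = ωL = 4.58 Ω
X_C = 1/(ωC) = 5.07 Ω
Branch 1: Z₁ = R = 5.43 Ω
Branch 2 (series LC): Z₂ = j(X_L − X_C) = −j0.493 Ω
Parallel: Z = Z₁Z₂/(Z₁+Z₂), |Z| = 0.491 Ω, ∠Z = -84.8°

0.491 Ω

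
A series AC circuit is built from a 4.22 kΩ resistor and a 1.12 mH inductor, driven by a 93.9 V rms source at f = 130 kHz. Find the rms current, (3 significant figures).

ω = 2πf = 816800 rad/s
X_L = ωL = 915 Ω
Z = 4220 + j915 Ω
|Z| = √(4220² + 915²) = 4320 Ω
I = V/|Z| = 93.9/4320 = 21.7 mA

21.7 mA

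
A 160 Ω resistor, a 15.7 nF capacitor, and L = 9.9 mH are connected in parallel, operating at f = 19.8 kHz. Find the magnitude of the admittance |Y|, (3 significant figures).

ω = 2πf = 124400 rad/s
X_L = ωL = 1230 Ω
X_C = 1/(ωC) = 512 Ω
Parallel: admittances add. Y = 1/R + 1/(jωL) + jωC
Y = (0.00625 + j0.00114) S
|Y| = 0.00635 S → |Z| = 1/|Y| = 157 Ω, ∠Z = −∠Y = -10.3°

6.35 mS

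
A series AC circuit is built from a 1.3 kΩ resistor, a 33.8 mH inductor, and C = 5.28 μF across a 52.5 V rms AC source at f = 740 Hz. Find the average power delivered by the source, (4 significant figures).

ω = 2πf = 4650 rad/s
X_L = ωL = 157.2 Ω
X_C = 1/(ωC) = 40.73 Ω
Net reactance X = X_L − X_C = 116.4 Ω
Z = 1300 + j116.4 Ω
|Z| = √(1300² + 116.4²) = 1305 Ω
∠Z = arctan(116.4/1300) = 5.117°
I = V/|Z| = 40.22 mA
P = VI cos φ = 52.5 × 0.04022 × cos(5.117°) = 2.103 W

2.103 W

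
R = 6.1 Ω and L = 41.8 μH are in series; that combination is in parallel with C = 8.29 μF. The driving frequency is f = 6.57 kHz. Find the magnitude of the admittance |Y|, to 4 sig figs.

ω = 2πf = 41280 rad/s
X_L = ωL = 1.726 Ω
X_C = 1/(ωC) = 2.922 Ω
Branch 1 (R+jX_L): Z₁ = 6.100 + j1.726 Ω, |Z₁| = 6.339 Ω
Branch 2 (−jX_C): Z₂ = −j2.922 Ω
Parallel: Z = Z₁Z₂/(Z₁+Z₂), |Z| = 2.980 Ω, ∠Z = -63.11°
|Y| = 1/|Z| = 335.6 mS

335.6 mS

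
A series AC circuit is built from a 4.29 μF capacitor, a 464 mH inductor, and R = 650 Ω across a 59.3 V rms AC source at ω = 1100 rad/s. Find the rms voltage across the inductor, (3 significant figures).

X_L = ωL = 510 Ω
X_C = 1/(ωC) = 212 Ω
Net reactance X = X_L − X_C = 298 Ω
Z = 650 + j298 Ω
|Z| = √(650² + 298²) = 715 Ω
I = V/|Z| = 82.9 mA
V_L = I·|Z_L| = 0.0829 × 510 = 42.3 V

42.3 V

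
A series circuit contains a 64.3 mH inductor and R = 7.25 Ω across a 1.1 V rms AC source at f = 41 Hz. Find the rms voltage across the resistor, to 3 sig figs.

0.441 V

ω = 2πf = 257.6 rad/s
X_L = ωL = 16.6 Ω
Z = 7.25 + j16.6 Ω
|Z| = √(7.25² + 16.6²) = 18.1 Ω
I = V/|Z| = 60.8 mA
V_R = I·|Z_R| = 0.0608 × 7.25 = 0.441 V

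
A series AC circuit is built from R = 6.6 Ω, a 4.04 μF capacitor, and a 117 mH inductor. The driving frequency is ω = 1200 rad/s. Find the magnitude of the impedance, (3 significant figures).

66.2 Ω

X_L = ωL = 140 Ω
X_C = 1/(ωC) = 206 Ω
Net reactance X = X_L − X_C = -65.9 Ω
Z = 6.60 − j65.9 Ω
|Z| = √(6.60² + 65.9²) = 66.2 Ω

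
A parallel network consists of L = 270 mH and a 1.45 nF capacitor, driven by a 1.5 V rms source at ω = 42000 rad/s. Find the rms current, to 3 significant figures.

X_L = ωL = 11300 Ω
X_C = 1/(ωC) = 16400 Ω
Parallel: admittances add. Y = 1/(jωL) + jωC
Y = (0 − j2.73e-05) S
|Y| = 2.73e-05 S → |Z| = 1/|Y| = 36700 Ω, ∠Z = −∠Y = 90.0°
I = V/|Z| = 1.5/36700 = 40.9 μA

40.9 μA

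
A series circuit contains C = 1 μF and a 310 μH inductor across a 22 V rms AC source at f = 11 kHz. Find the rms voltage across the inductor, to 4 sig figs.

67.75 V

ω = 2πf = 69120 rad/s
X_L = ωL = 21.43 Ω
X_C = 1/(ωC) = 14.47 Ω
Net reactance X = X_L − X_C = 6.957 Ω
Z = j6.957 Ω
|Z| = √(0² + 6.957²) = 6.957 Ω
I = V/|Z| = 3.162 A
V_L = I·|Z_L| = 3.162 × 21.43 = 67.75 V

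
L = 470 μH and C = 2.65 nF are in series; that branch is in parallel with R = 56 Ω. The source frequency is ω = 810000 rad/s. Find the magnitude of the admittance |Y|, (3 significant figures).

21.4 mS

X_L = ωL = 381 Ω
X_C = 1/(ωC) = 466 Ω
Branch 1: Z₁ = R = 56.0 Ω
Branch 2 (series LC): Z₂ = j(X_L − X_C) = −j85.2 Ω
Parallel: Z = Z₁Z₂/(Z₁+Z₂), |Z| = 46.8 Ω, ∠Z = -33.3°
|Y| = 1/|Z| = 21.4 mS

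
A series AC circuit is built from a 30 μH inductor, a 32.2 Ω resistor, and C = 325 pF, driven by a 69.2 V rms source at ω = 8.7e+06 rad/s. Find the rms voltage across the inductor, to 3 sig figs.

X_L = ωL = 261 Ω
X_C = 1/(ωC) = 354 Ω
Net reactance X = X_L − X_C = -92.7 Ω
Z = 32.2 − j92.7 Ω
|Z| = √(32.2² + 92.7²) = 98.1 Ω
I = V/|Z| = 705 mA
V_L = I·|Z_L| = 0.705 × 261 = 184 V

184 V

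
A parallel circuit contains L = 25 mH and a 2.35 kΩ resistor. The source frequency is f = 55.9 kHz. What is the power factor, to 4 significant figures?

ω = 2πf = 351200 rad/s
X_L = ωL = 8781 Ω
Parallel: admittances add. Y = 1/R + 1/(jωL)
Y = (0.0004255 − j0.0001139) S
|Y| = 0.0004405 S → |Z| = 1/|Y| = 2270 Ω, ∠Z = −∠Y = 14.98°
cos φ = cos(14.98°) = 0.9660

0.9660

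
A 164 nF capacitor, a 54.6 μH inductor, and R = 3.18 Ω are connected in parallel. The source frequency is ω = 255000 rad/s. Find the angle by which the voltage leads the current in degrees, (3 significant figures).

X_L = ωL = 13.9 Ω
X_C = 1/(ωC) = 23.9 Ω
Parallel: admittances add. Y = 1/R + 1/(jωL) + jωC
Y = (0.314 − j0.0300) S
|Y| = 0.316 S → |Z| = 1/|Y| = 3.17 Ω, ∠Z = −∠Y = 5.45°

5.45°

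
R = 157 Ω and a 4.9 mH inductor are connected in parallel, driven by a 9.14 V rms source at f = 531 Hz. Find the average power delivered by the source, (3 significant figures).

ω = 2πf = 3336 rad/s
X_L = ωL = 16.3 Ω
Parallel: admittances add. Y = 1/R + 1/(jωL)
Y = (0.00637 − j0.0612) S
|Y| = 0.0615 S → |Z| = 1/|Y| = 16.3 Ω, ∠Z = −∠Y = 84.1°
I = V/|Z| = 562 mA
P = VI cos φ = 9.14 × 0.562 × cos(84.1°) = 532 mW

532 mW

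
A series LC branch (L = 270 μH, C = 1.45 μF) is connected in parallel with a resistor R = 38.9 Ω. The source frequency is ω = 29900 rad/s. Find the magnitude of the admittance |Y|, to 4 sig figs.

71.48 mS

X_L = ωL = 8.073 Ω
X_C = 1/(ωC) = 23.07 Ω
Branch 1: Z₁ = R = 38.90 Ω
Branch 2 (series LC): Z₂ = j(X_L − X_C) = −j14.99 Ω
Parallel: Z = Z₁Z₂/(Z₁+Z₂), |Z| = 13.99 Ω, ∠Z = -68.92°
|Y| = 1/|Z| = 71.48 mS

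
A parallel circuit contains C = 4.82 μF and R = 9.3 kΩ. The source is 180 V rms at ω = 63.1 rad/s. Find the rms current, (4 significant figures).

58.07 mA

X_C = 1/(ωC) = 3288 Ω
Parallel: admittances add. Y = 1/R + jωC
Y = (0.0001075 + j0.0003041) S
|Y| = 0.0003226 S → |Z| = 1/|Y| = 3100 Ω, ∠Z = −∠Y = -70.53°
I = V/|Z| = 180/3100 = 58.07 mA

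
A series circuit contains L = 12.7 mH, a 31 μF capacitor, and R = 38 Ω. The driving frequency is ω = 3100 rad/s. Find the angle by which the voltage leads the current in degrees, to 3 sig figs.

37.3°

X_L = ωL = 39.4 Ω
X_C = 1/(ωC) = 10.4 Ω
Net reactance X = X_L − X_C = 29.0 Ω
Z = 38.0 + j29.0 Ω
|Z| = √(38.0² + 29.0²) = 47.8 Ω
∠Z = arctan(29.0/38.0) = 37.3°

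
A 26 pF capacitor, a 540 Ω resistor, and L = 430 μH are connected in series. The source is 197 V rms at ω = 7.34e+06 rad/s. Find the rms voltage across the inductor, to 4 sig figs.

288.8 V

X_L = ωL = 3156 Ω
X_C = 1/(ωC) = 5240 Ω
Net reactance X = X_L − X_C = -2084 Ω
Z = 540.0 − j2084 Ω
|Z| = √(540.0² + 2084²) = 2153 Ω
I = V/|Z| = 91.52 mA
V_L = I·|Z_L| = 0.09152 × 3156 = 288.8 V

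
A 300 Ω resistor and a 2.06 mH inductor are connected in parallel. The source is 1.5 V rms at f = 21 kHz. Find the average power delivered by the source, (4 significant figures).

ω = 2πf = 131900 rad/s
X_L = ωL = 271.8 Ω
Parallel: admittances add. Y = 1/R + 1/(jωL)
Y = (0.003333 − j0.003679) S
|Y| = 0.004965 S → |Z| = 1/|Y| = 201.4 Ω, ∠Z = −∠Y = 47.82°
I = V/|Z| = 7.447 mA
P = VI cos φ = 1.5 × 0.007447 × cos(47.82°) = 7.500 mW

7.500 mW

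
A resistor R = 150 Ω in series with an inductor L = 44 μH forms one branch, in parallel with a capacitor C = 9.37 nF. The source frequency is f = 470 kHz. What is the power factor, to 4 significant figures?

ω = 2πf = 2.953e+06 rad/s
X_L = ωL = 129.9 Ω
X_C = 1/(ωC) = 36.14 Ω
Branch 1 (R+jX_L): Z₁ = 150.0 + j129.9 Ω, |Z₁| = 198.5 Ω
Branch 2 (−jX_C): Z₂ = −j36.14 Ω
Parallel: Z = Z₁Z₂/(Z₁+Z₂), |Z| = 40.54 Ω, ∠Z = -81.12°
cos φ = cos(-81.12°) = 0.1544

0.1544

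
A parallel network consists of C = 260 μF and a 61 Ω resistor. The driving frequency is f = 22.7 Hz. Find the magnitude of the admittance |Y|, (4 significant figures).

40.55 mS

ω = 2πf = 142.6 rad/s
X_C = 1/(ωC) = 26.97 Ω
Parallel: admittances add. Y = 1/R + jωC
Y = (0.01639 + j0.03708) S
|Y| = 0.04055 S → |Z| = 1/|Y| = 24.66 Ω, ∠Z = −∠Y = -66.15°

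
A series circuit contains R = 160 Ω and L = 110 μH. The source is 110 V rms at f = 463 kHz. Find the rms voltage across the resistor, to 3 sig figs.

49.2 V

ω = 2πf = 2.909e+06 rad/s
X_L = ωL = 320 Ω
Z = 160 + j320 Ω
|Z| = √(160² + 320²) = 358 Ω
I = V/|Z| = 307 mA
V_R = I·|Z_R| = 0.307 × 160 = 49.2 V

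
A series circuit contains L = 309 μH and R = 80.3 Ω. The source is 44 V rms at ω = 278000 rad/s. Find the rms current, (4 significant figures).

X_L = ωL = 85.90 Ω
Z = 80.30 + j85.90 Ω
|Z| = √(80.30² + 85.90²) = 117.6 Ω
I = V/|Z| = 44/117.6 = 374.2 mA

374.2 mA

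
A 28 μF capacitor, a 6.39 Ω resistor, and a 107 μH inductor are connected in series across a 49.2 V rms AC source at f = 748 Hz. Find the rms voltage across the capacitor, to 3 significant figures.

39.2 V

ω = 2πf = 4700 rad/s
X_L = ωL = 0.503 Ω
X_C = 1/(ωC) = 7.60 Ω
Net reactance X = X_L − X_C = -7.10 Ω
Z = 6.39 − j7.10 Ω
|Z| = √(6.39² + 7.10²) = 9.55 Ω
I = V/|Z| = 5.15 A
V_C = I·|Z_C| = 5.15 × 7.60 = 39.2 V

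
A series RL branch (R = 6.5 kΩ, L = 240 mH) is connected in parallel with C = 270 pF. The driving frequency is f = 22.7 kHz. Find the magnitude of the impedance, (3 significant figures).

ω = 2πf = 142600 rad/s
X_L = ωL = 34200 Ω
X_C = 1/(ωC) = 26000 Ω
Branch 1 (R+jX_L): Z₁ = 6500 + j34200 Ω, |Z₁| = 34800 Ω
Branch 2 (−jX_C): Z₂ = −j26000 Ω
Parallel: Z = Z₁Z₂/(Z₁+Z₂), |Z| = 86100 Ω, ∠Z = -62.6°

86100 Ω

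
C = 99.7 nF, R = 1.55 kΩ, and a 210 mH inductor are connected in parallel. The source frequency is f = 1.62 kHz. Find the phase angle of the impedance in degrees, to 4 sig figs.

-40.29°

ω = 2πf = 10180 rad/s
X_L = ωL = 2138 Ω
X_C = 1/(ωC) = 985.4 Ω
Parallel: admittances add. Y = 1/R + 1/(jωL) + jωC
Y = (0.0006452 + j0.0005470) S
|Y| = 0.0008458 S → |Z| = 1/|Y| = 1182 Ω, ∠Z = −∠Y = -40.29°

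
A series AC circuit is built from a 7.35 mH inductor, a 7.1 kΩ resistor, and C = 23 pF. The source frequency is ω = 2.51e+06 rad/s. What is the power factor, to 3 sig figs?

X_L = ωL = 18400 Ω
X_C = 1/(ωC) = 17300 Ω
Net reactance X = X_L − X_C = 1130 Ω
Z = 7100 + j1130 Ω
|Z| = √(7100² + 1130²) = 7190 Ω
∠Z = arctan(1130/7100) = 9.02°
cos φ = cos(9.02°) = 0.988

0.988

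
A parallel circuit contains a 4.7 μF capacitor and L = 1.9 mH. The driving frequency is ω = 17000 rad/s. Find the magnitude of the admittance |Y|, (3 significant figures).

X_L = ωL = 32.3 Ω
X_C = 1/(ωC) = 12.5 Ω
Parallel: admittances add. Y = 1/(jωL) + jωC
Y = (0 + j0.0489) S
|Y| = 0.0489 S → |Z| = 1/|Y| = 20.4 Ω, ∠Z = −∠Y = -90.0°

48.9 mS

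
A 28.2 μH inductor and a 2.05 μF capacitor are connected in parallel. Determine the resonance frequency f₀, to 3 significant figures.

20.9 kHz

ω₀ = 1/√(LC) = 1/√(2.82e-05 × 2.05e-06) = 131500 rad/s
f₀ = ω₀/(2π) = 20.9 kHz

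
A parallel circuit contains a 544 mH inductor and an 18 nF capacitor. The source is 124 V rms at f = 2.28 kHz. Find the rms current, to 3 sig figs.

ω = 2πf = 14330 rad/s
X_L = ωL = 7790 Ω
X_C = 1/(ωC) = 3880 Ω
Parallel: admittances add. Y = 1/(jωL) + jωC
Y = (0 + j0.000130) S
|Y| = 0.000130 S → |Z| = 1/|Y| = 7720 Ω, ∠Z = −∠Y = -90.0°
I = V/|Z| = 124/7720 = 16.1 mA

16.1 mA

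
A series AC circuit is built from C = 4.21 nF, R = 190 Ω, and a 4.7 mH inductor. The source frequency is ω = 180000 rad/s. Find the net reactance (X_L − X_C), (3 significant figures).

-474 Ω

X_L = ωL = 846 Ω
X_C = 1/(ωC) = 1320 Ω
X = 846 − 1320 = -474 Ω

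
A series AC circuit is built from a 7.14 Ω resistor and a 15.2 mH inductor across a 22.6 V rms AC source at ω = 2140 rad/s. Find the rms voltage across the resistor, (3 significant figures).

X_L = ωL = 32.5 Ω
Z = 7.14 + j32.5 Ω
|Z| = √(7.14² + 32.5²) = 33.3 Ω
I = V/|Z| = 679 mA
V_R = I·|Z_R| = 0.679 × 7.14 = 4.85 V

4.85 V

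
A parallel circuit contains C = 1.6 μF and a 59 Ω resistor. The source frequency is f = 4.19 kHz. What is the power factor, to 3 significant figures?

0.373

ω = 2πf = 26330 rad/s
X_C = 1/(ωC) = 23.7 Ω
Parallel: admittances add. Y = 1/R + jωC
Y = (0.0169 + j0.0421) S
|Y| = 0.0454 S → |Z| = 1/|Y| = 22.0 Ω, ∠Z = −∠Y = -68.1°
cos φ = cos(-68.1°) = 0.373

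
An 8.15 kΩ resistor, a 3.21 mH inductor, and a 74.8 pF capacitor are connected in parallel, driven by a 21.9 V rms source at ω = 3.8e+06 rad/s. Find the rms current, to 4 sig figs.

5.181 mA

X_L = ωL = 12200 Ω
X_C = 1/(ωC) = 3518 Ω
Parallel: admittances add. Y = 1/R + 1/(jωL) + jωC
Y = (0.0001227 + j0.0002023) S
|Y| = 0.0002366 S → |Z| = 1/|Y| = 4227 Ω, ∠Z = −∠Y = -58.76°
I = V/|Z| = 21.9/4227 = 5.181 mA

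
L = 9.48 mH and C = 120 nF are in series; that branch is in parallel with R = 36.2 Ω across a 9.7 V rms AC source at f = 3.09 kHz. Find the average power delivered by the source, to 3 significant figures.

2.60 W

ω = 2πf = 19420 rad/s
X_L = ωL = 184 Ω
X_C = 1/(ωC) = 429 Ω
Branch 1: Z₁ = R = 36.2 Ω
Branch 2 (series LC): Z₂ = j(X_L − X_C) = −j245 Ω
Parallel: Z = Z₁Z₂/(Z₁+Z₂), |Z| = 35.8 Ω, ∠Z = -8.40°
I = V/|Z| = 271 mA
P = VI cos φ = 9.7 × 0.271 × cos(-8.40°) = 2.60 W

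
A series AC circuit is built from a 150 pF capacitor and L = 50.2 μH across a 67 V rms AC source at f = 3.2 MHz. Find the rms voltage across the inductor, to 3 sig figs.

99.8 V

ω = 2πf = 2.011e+07 rad/s
X_L = ωL = 1010 Ω
X_C = 1/(ωC) = 332 Ω
Net reactance X = X_L − X_C = 678 Ω
Z = j678 Ω
|Z| = √(0² + 678²) = 678 Ω
I = V/|Z| = 98.9 mA
V_L = I·|Z_L| = 0.0989 × 1010 = 99.8 V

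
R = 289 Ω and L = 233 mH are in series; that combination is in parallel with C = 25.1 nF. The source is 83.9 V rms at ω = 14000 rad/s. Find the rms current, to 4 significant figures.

X_L = ωL = 3262 Ω
X_C = 1/(ωC) = 2846 Ω
Branch 1 (R+jX_L): Z₁ = 289.0 + j3262 Ω, |Z₁| = 3275 Ω
Branch 2 (−jX_C): Z₂ = −j2846 Ω
Parallel: Z = Z₁Z₂/(Z₁+Z₂), |Z| = 18390 Ω, ∠Z = -60.29°
I = V/|Z| = 83.9/18390 = 4.562 mA

4.562 mA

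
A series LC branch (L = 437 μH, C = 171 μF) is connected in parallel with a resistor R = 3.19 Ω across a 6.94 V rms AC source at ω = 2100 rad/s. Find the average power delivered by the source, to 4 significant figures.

X_L = ωL = 0.9177 Ω
X_C = 1/(ωC) = 2.785 Ω
Branch 1: Z₁ = R = 3.190 Ω
Branch 2 (series LC): Z₂ = j(X_L − X_C) = −j1.867 Ω
Parallel: Z = Z₁Z₂/(Z₁+Z₂), |Z| = 1.611 Ω, ∠Z = -59.66°
I = V/|Z| = 4.307 A
P = VI cos φ = 6.94 × 4.307 × cos(-59.66°) = 15.10 W

15.10 W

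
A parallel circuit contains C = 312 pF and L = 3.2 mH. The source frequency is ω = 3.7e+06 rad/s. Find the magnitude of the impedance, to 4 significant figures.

X_L = ωL = 11840 Ω
X_C = 1/(ωC) = 866.3 Ω
Parallel: admittances add. Y = 1/(jωL) + jωC
Y = (0 + j0.001070) S
|Y| = 0.001070 S → |Z| = 1/|Y| = 934.6 Ω, ∠Z = −∠Y = -90.00°

934.6 Ω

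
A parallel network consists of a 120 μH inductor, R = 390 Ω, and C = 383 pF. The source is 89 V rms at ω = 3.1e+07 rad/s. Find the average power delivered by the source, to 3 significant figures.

X_L = ωL = 3720 Ω
X_C = 1/(ωC) = 84.2 Ω
Parallel: admittances add. Y = 1/R + 1/(jωL) + jωC
Y = (0.00256 + j0.0116) S
|Y| = 0.0119 S → |Z| = 1/|Y| = 84.1 Ω, ∠Z = −∠Y = -77.5°
I = V/|Z| = 1.06 A
P = VI cos φ = 89 × 1.06 × cos(-77.5°) = 20.3 W

20.3 W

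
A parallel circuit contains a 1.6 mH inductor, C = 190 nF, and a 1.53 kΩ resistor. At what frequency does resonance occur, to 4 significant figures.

ω₀ = 1/√(LC) = 1/√(0.0016 × 1.9e-07) = 57350 rad/s
f₀ = ω₀/(2π) = 9.128 kHz

9.128 kHz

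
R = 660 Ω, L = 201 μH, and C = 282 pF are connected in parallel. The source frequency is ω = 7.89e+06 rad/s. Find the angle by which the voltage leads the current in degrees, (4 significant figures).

X_L = ωL = 1586 Ω
X_C = 1/(ωC) = 449.4 Ω
Parallel: admittances add. Y = 1/R + 1/(jωL) + jωC
Y = (0.001515 + j0.001594) S
|Y| = 0.002200 S → |Z| = 1/|Y| = 454.6 Ω, ∠Z = −∠Y = -46.46°

-46.46°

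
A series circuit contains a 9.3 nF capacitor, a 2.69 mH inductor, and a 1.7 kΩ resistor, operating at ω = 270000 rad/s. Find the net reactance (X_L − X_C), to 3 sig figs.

328 Ω

X_L = ωL = 726 Ω
X_C = 1/(ωC) = 398 Ω
X = 726 − 398 = 328 Ω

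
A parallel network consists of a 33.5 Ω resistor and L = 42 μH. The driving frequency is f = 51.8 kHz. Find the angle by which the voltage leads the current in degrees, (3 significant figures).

ω = 2πf = 325500 rad/s
X_L = ωL = 13.7 Ω
Parallel: admittances add. Y = 1/R + 1/(jωL)
Y = (0.0299 − j0.0732) S
|Y| = 0.0790 S → |Z| = 1/|Y| = 12.7 Ω, ∠Z = −∠Y = 67.8°

67.8°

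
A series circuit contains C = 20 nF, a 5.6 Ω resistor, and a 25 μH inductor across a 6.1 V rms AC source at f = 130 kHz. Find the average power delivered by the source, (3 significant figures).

ω = 2πf = 816800 rad/s
X_L = ωL = 20.4 Ω
X_C = 1/(ωC) = 61.2 Ω
Net reactance X = X_L − X_C = -40.8 Ω
Z = 5.60 − j40.8 Ω
|Z| = √(5.60² + 40.8²) = 41.2 Ω
∠Z = arctan(-40.8/5.60) = -82.2°
I = V/|Z| = 148 mA
P = VI cos φ = 6.1 × 0.148 × cos(-82.2°) = 123 mW

123 mW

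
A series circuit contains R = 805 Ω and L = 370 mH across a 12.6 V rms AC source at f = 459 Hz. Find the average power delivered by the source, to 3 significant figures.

ω = 2πf = 2884 rad/s
X_L = ωL = 1070 Ω
Z = 805 + j1070 Ω
|Z| = √(805² + 1070²) = 1340 Ω
∠Z = arctan(1070/805) = 53.0°
I = V/|Z| = 9.43 mA
P = VI cos φ = 12.6 × 0.00943 × cos(53.0°) = 71.5 mW

71.5 mW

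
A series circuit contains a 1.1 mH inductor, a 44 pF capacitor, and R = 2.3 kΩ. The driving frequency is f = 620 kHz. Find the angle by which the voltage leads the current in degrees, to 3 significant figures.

-34.0°

ω = 2πf = 3.896e+06 rad/s
X_L = ωL = 4290 Ω
X_C = 1/(ωC) = 5830 Ω
Net reactance X = X_L − X_C = -1550 Ω
Z = 2300 − j1550 Ω
|Z| = √(2300² + 1550²) = 2770 Ω
∠Z = arctan(-1550/2300) = -34.0°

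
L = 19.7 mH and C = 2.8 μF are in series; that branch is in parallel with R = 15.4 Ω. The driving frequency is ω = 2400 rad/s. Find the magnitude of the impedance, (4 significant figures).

X_L = ωL = 47.28 Ω
X_C = 1/(ωC) = 148.8 Ω
Branch 1: Z₁ = R = 15.40 Ω
Branch 2 (series LC): Z₂ = j(X_L − X_C) = −j101.5 Ω
Parallel: Z = Z₁Z₂/(Z₁+Z₂), |Z| = 15.23 Ω, ∠Z = -8.625°

15.23 Ω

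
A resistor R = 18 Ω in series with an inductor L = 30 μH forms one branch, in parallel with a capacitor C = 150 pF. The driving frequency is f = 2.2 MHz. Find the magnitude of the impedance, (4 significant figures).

2862 Ω

ω = 2πf = 1.382e+07 rad/s
X_L = ωL = 414.7 Ω
X_C = 1/(ωC) = 482.3 Ω
Branch 1 (R+jX_L): Z₁ = 18.00 + j414.7 Ω, |Z₁| = 415.1 Ω
Branch 2 (−jX_C): Z₂ = −j482.3 Ω
Parallel: Z = Z₁Z₂/(Z₁+Z₂), |Z| = 2862 Ω, ∠Z = 72.60°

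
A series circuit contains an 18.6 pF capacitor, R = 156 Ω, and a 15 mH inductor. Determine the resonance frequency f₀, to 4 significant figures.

ω₀ = 1/√(LC) = 1/√(0.015 × 1.86e-11) = 1.893e+06 rad/s
f₀ = ω₀/(2π) = 301.3 kHz

301.3 kHz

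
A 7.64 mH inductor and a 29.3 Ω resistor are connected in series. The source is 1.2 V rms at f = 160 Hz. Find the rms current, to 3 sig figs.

39.6 mA

ω = 2πf = 1005 rad/s
X_L = ωL = 7.68 Ω
Z = 29.3 + j7.68 Ω
|Z| = √(29.3² + 7.68²) = 30.3 Ω
I = V/|Z| = 1.2/30.3 = 39.6 mA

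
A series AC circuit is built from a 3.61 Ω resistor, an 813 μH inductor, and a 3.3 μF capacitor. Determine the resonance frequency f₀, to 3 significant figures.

3.07 kHz

ω₀ = 1/√(LC) = 1/√(0.000813 × 3.3e-06) = 19310 rad/s
f₀ = ω₀/(2π) = 3.07 kHz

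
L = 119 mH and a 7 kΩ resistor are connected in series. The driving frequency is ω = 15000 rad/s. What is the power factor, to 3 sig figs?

X_L = ωL = 1780 Ω
Z = 7000 + j1780 Ω
|Z| = √(7000² + 1780²) = 7220 Ω
∠Z = arctan(1780/7000) = 14.3°
cos φ = cos(14.3°) = 0.969

0.969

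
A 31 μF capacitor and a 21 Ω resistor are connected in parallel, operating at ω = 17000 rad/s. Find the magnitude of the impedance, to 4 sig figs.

1.890 Ω

X_C = 1/(ωC) = 1.898 Ω
Parallel: admittances add. Y = 1/R + jωC
Y = (0.04762 + j0.5270) S
|Y| = 0.5291 S → |Z| = 1/|Y| = 1.890 Ω, ∠Z = −∠Y = -84.84°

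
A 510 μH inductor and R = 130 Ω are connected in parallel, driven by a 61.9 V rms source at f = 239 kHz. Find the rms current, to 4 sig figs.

ω = 2πf = 1.502e+06 rad/s
X_L = ωL = 765.9 Ω
Parallel: admittances add. Y = 1/R + 1/(jωL)
Y = (0.007692 − j0.001306) S
|Y| = 0.007802 S → |Z| = 1/|Y| = 128.2 Ω, ∠Z = −∠Y = 9.634°
I = V/|Z| = 61.9/128.2 = 483.0 mA

483.0 mA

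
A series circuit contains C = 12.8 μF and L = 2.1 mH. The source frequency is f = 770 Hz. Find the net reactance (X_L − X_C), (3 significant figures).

ω = 2πf = 4838 rad/s
X_L = ωL = 10.2 Ω
X_C = 1/(ωC) = 16.1 Ω
X = 10.2 − 16.1 = -5.99 Ω

-5.99 Ω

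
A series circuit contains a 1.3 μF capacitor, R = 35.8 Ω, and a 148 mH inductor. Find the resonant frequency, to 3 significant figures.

ω₀ = 1/√(LC) = 1/√(0.148 × 1.3e-06) = 2280 rad/s
f₀ = ω₀/(2π) = 363 Hz

363 Hz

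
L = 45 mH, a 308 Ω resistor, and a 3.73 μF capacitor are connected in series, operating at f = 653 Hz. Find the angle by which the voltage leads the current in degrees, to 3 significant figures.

21.2°

ω = 2πf = 4103 rad/s
X_L = ωL = 185 Ω
X_C = 1/(ωC) = 65.3 Ω
Net reactance X = X_L − X_C = 119 Ω
Z = 308 + j119 Ω
|Z| = √(308² + 119²) = 330 Ω
∠Z = arctan(119/308) = 21.2°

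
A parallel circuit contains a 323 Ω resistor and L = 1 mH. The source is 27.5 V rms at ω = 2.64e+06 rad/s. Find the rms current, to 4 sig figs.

X_L = ωL = 2640 Ω
Parallel: admittances add. Y = 1/R + 1/(jωL)
Y = (0.003096 − j0.0003788) S
|Y| = 0.003119 S → |Z| = 1/|Y| = 320.6 Ω, ∠Z = −∠Y = 6.975°
I = V/|Z| = 27.5/320.6 = 85.77 mA

85.77 mA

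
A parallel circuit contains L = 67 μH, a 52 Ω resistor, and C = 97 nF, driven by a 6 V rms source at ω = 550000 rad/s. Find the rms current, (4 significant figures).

X_L = ωL = 36.85 Ω
X_C = 1/(ωC) = 18.74 Ω
Parallel: admittances add. Y = 1/R + 1/(jωL) + jωC
Y = (0.01923 + j0.02621) S
|Y| = 0.03251 S → |Z| = 1/|Y| = 30.76 Ω, ∠Z = −∠Y = -53.73°
I = V/|Z| = 6/30.76 = 195.1 mA

195.1 mA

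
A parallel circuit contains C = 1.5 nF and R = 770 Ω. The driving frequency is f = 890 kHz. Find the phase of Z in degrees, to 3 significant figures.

ω = 2πf = 5.592e+06 rad/s
X_C = 1/(ωC) = 119 Ω
Parallel: admittances add. Y = 1/R + jωC
Y = (0.00130 + j0.00839) S
|Y| = 0.00849 S → |Z| = 1/|Y| = 118 Ω, ∠Z = −∠Y = -81.2°

-81.2°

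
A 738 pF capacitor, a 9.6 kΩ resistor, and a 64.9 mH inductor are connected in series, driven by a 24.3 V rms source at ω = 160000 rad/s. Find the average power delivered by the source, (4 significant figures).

59.16 mW

X_L = ωL = 10380 Ω
X_C = 1/(ωC) = 8469 Ω
Net reactance X = X_L − X_C = 1915 Ω
Z = 9600 + j1915 Ω
|Z| = √(9600² + 1915²) = 9789 Ω
∠Z = arctan(1915/9600) = 11.28°
I = V/|Z| = 2.482 mA
P = VI cos φ = 24.3 × 0.002482 × cos(11.28°) = 59.16 mW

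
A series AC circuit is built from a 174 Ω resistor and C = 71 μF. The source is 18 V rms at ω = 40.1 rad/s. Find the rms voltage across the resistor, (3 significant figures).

X_C = 1/(ωC) = 351 Ω
Z = 174 − j351 Ω
|Z| = √(174² + 351²) = 392 Ω
I = V/|Z| = 45.9 mA
V_R = I·|Z_R| = 0.0459 × 174 = 7.99 V

7.99 V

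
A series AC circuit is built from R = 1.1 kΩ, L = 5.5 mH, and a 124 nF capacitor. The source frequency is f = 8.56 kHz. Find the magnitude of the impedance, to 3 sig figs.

ω = 2πf = 53780 rad/s
X_L = ωL = 296 Ω
X_C = 1/(ωC) = 150 Ω
Net reactance X = X_L − X_C = 146 Ω
Z = 1100 + j146 Ω
|Z| = √(1100² + 146²) = 1110 Ω

1110 Ω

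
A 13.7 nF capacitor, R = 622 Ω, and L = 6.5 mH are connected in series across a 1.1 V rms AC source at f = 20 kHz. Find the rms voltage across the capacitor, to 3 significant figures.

ω = 2πf = 125700 rad/s
X_L = ωL = 817 Ω
X_C = 1/(ωC) = 581 Ω
Net reactance X = X_L − X_C = 236 Ω
Z = 622 + j236 Ω
|Z| = √(622² + 236²) = 665 Ω
I = V/|Z| = 1.65 mA
V_C = I·|Z_C| = 0.00165 × 581 = 0.960 V

0.960 V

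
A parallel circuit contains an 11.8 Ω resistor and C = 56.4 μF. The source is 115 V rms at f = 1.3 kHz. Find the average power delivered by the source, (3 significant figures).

1.12 kW

ω = 2πf = 8168 rad/s
X_C = 1/(ωC) = 2.17 Ω
Parallel: admittances add. Y = 1/R + jωC
Y = (0.0847 + j0.461) S
|Y| = 0.468 S → |Z| = 1/|Y| = 2.13 Ω, ∠Z = −∠Y = -79.6°
I = V/|Z| = 53.9 A
P = VI cos φ = 115 × 53.9 × cos(-79.6°) = 1.12 kW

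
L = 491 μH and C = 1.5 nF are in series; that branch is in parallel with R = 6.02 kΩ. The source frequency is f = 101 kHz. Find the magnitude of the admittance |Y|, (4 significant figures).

1.363 mS

ω = 2πf = 634600 rad/s
X_L = ωL = 311.6 Ω
X_C = 1/(ωC) = 1051 Ω
Branch 1: Z₁ = R = 6020 Ω
Branch 2 (series LC): Z₂ = j(X_L − X_C) = −j738.9 Ω
Parallel: Z = Z₁Z₂/(Z₁+Z₂), |Z| = 733.4 Ω, ∠Z = -83.00°
|Y| = 1/|Z| = 1.363 mS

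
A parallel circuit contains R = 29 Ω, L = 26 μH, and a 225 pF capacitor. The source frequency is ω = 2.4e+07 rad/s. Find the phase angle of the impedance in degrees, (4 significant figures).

-6.284°

X_L = ωL = 624.0 Ω
X_C = 1/(ωC) = 185.2 Ω
Parallel: admittances add. Y = 1/R + 1/(jωL) + jωC
Y = (0.03448 + j0.003797) S
|Y| = 0.03469 S → |Z| = 1/|Y| = 28.83 Ω, ∠Z = −∠Y = -6.284°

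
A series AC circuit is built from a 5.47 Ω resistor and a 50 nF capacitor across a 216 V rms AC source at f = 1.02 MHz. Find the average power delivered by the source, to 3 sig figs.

6.43 kW

ω = 2πf = 6.409e+06 rad/s
X_C = 1/(ωC) = 3.12 Ω
Z = 5.47 − j3.12 Ω
|Z| = √(5.47² + 3.12²) = 6.30 Ω
∠Z = arctan(-3.12/5.47) = -29.7°
I = V/|Z| = 34.3 A
P = VI cos φ = 216 × 34.3 × cos(-29.7°) = 6.43 kW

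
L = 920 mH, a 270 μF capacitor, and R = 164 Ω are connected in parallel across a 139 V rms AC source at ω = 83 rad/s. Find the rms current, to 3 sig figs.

1.55 A

X_L = ωL = 76.4 Ω
X_C = 1/(ωC) = 44.6 Ω
Parallel: admittances add. Y = 1/R + 1/(jωL) + jωC
Y = (0.00610 + j0.00931) S
|Y| = 0.0111 S → |Z| = 1/|Y| = 89.8 Ω, ∠Z = −∠Y = -56.8°
I = V/|Z| = 139/89.8 = 1.55 A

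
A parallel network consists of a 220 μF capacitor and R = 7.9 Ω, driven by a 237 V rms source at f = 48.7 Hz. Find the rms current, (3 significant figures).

ω = 2πf = 306.0 rad/s
X_C = 1/(ωC) = 14.9 Ω
Parallel: admittances add. Y = 1/R + jωC
Y = (0.127 + j0.0673) S
|Y| = 0.143 S → |Z| = 1/|Y| = 6.97 Ω, ∠Z = −∠Y = -28.0°
I = V/|Z| = 237/6.97 = 34.0 A

34.0 A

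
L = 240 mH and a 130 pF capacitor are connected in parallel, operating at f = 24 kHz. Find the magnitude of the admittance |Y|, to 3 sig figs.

ω = 2πf = 150800 rad/s
X_L = ωL = 36200 Ω
X_C = 1/(ωC) = 51000 Ω
Parallel: admittances add. Y = 1/(jωL) + jωC
Y = (0 − j8.03e-06) S
|Y| = 8.03e-06 S → |Z| = 1/|Y| = 125000 Ω, ∠Z = −∠Y = 90.0°

8.03 μS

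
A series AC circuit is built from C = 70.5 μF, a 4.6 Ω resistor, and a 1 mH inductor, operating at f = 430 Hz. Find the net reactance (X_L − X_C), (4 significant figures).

-2.548 Ω

ω = 2πf = 2702 rad/s
X_L = ωL = 2.702 Ω
X_C = 1/(ωC) = 5.250 Ω
X = 2.702 − 5.250 = -2.548 Ω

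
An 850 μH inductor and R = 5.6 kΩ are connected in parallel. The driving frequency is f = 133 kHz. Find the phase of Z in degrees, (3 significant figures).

ω = 2πf = 835700 rad/s
X_L = ωL = 710 Ω
Parallel: admittances add. Y = 1/R + 1/(jωL)
Y = (0.000179 − j0.00141) S
|Y| = 0.00142 S → |Z| = 1/|Y| = 705 Ω, ∠Z = −∠Y = 82.8°

82.8°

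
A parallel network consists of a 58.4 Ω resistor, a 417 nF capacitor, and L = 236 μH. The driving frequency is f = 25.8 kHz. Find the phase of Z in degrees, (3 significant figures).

-67.6°

ω = 2πf = 162100 rad/s
X_L = ωL = 38.3 Ω
X_C = 1/(ωC) = 14.8 Ω
Parallel: admittances add. Y = 1/R + 1/(jωL) + jωC
Y = (0.0171 + j0.0415) S
|Y| = 0.0449 S → |Z| = 1/|Y| = 22.3 Ω, ∠Z = −∠Y = -67.6°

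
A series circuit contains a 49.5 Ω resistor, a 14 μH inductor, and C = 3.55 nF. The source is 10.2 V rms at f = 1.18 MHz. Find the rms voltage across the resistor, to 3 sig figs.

6.13 V

ω = 2πf = 7.414e+06 rad/s
X_L = ωL = 104 Ω
X_C = 1/(ωC) = 38.0 Ω
Net reactance X = X_L − X_C = 65.8 Ω
Z = 49.5 + j65.8 Ω
|Z| = √(49.5² + 65.8²) = 82.3 Ω
I = V/|Z| = 124 mA
V_R = I·|Z_R| = 0.124 × 49.5 = 6.13 V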